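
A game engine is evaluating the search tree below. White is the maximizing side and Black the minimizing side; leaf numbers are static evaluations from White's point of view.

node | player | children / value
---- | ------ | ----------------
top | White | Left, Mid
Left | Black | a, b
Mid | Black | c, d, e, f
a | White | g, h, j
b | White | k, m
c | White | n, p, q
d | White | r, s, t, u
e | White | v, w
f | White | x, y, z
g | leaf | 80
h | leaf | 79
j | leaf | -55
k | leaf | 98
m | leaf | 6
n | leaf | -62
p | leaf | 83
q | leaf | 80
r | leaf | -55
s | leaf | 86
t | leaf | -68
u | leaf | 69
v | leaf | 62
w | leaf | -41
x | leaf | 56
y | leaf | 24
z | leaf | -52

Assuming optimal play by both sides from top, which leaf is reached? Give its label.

g

a (White): max(80, 79, -55) = 80
b (White): max(98, 6) = 98
Left (Black): min(80, 98) = 80
c (White): max(-62, 83, 80) = 83
d (White): max(-55, 86, -68, 69) = 86
e (White): max(62, -41) = 62
f (White): max(56, 24, -52) = 56
Mid (Black): min(83, 86, 62, 56) = 56
top (White): max(80, 56) = 80
At top, White picks Left (highest: 80).
At Left, Black picks a (lowest: 80).
At a, White picks g (highest: 80).
Terminal value 80.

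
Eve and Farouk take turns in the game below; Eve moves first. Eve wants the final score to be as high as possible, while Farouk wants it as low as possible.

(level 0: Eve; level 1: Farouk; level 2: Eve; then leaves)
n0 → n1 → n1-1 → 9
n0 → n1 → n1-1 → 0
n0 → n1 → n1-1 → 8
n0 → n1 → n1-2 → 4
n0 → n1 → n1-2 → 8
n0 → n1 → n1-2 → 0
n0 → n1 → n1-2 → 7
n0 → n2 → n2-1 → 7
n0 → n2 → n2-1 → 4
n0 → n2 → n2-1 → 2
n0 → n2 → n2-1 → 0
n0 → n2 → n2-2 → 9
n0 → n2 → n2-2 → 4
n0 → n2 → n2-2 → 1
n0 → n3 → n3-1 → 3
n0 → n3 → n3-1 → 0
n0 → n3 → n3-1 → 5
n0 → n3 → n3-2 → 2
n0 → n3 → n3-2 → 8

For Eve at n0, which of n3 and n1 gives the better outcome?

n3-1 (Eve): max(3, 0, 5) = 5
n3-2 (Eve): max(2, 8) = 8
n3 (Farouk): min(5, 8) = 5
n1-1 (Eve): max(9, 0, 8) = 9
n1-2 (Eve): max(4, 8, 0, 7) = 8
n1 (Farouk): min(9, 8) = 8
Eve prefers the higher value; n3=5, n1=8. n1 is better since 8 > 5.

n1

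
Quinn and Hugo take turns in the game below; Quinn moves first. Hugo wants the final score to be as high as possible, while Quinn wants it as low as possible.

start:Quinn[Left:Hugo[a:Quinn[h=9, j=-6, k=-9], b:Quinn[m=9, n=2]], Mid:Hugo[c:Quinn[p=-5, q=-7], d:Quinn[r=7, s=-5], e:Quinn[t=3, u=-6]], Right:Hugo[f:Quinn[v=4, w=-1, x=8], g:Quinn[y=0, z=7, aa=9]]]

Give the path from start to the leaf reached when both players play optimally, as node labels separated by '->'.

a (Quinn): min(9, -6, -9) = -9
b (Quinn): min(9, 2) = 2
Left (Hugo): max(-9, 2) = 2
c (Quinn): min(-5, -7) = -7
d (Quinn): min(7, -5) = -5
e (Quinn): min(3, -6) = -6
Mid (Hugo): max(-7, -5, -6) = -5
f (Quinn): min(4, -1, 8) = -1
g (Quinn): min(0, 7, 9) = 0
Right (Hugo): max(-1, 0) = 0
start (Quinn): min(2, -5, 0) = -5
At start, Quinn picks Mid (lowest: -5).
At Mid, Hugo picks d (highest: -5).
At d, Quinn picks s (lowest: -5).
Terminal value -5.

start -> Mid -> d -> s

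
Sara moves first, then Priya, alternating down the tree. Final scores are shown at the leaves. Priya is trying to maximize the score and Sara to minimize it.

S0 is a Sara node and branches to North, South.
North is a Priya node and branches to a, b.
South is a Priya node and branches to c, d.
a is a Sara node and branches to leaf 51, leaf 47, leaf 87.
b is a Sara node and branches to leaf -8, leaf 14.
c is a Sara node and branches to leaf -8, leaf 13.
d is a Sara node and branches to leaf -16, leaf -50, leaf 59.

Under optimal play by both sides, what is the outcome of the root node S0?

a (Sara): min(51, 47, 87) = 47
b (Sara): min(-8, 14) = -8
North (Priya): max(47, -8) = 47
c (Sara): min(-8, 13) = -8
d (Sara): min(-16, -50, 59) = -50
South (Priya): max(-8, -50) = -8
S0 (Sara): min(47, -8) = -8

-8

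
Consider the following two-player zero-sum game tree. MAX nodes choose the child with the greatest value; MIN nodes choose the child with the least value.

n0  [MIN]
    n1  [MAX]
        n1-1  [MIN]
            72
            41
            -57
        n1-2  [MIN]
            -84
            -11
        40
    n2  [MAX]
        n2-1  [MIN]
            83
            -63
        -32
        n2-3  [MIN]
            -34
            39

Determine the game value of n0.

-32

n1-1 (MIN): min(72, 41, -57) = -57
n1-2 (MIN): min(-84, -11) = -84
n1 (MAX): max(-57, -84, 40) = 40
n2-1 (MIN): min(83, -63) = -63
n2-3 (MIN): min(-34, 39) = -34
n2 (MAX): max(-63, -32, -34) = -32
n0 (MIN): min(40, -32) = -32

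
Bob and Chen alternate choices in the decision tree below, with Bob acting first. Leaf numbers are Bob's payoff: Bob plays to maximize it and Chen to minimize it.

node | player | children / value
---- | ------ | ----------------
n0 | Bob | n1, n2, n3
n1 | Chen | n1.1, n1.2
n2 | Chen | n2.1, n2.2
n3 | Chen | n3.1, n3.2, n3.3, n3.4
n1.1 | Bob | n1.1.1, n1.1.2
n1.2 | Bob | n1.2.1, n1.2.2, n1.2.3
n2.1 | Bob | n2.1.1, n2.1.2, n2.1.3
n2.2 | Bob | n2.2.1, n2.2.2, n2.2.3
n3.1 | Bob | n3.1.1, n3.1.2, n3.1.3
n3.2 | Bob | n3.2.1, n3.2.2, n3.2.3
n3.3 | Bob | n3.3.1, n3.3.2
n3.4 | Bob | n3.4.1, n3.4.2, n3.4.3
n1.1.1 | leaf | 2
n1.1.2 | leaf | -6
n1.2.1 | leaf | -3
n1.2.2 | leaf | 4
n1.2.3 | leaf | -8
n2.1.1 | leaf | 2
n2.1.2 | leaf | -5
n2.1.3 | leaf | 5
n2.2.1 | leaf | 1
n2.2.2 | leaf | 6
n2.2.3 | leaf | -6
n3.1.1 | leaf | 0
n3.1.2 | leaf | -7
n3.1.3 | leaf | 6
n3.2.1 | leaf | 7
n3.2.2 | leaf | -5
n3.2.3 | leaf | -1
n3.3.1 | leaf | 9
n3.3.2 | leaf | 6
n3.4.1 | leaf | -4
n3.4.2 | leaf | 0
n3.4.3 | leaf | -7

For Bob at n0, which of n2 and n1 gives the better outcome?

n2

n2.1 (Bob): max(2, -5, 5) = 5
n2.2 (Bob): max(1, 6, -6) = 6
n2 (Chen): min(5, 6) = 5
n1.1 (Bob): max(2, -6) = 2
n1.2 (Bob): max(-3, 4, -8) = 4
n1 (Chen): min(2, 4) = 2
Bob prefers the higher value; n2=5, n1=2. n2 is better since 5 > 2.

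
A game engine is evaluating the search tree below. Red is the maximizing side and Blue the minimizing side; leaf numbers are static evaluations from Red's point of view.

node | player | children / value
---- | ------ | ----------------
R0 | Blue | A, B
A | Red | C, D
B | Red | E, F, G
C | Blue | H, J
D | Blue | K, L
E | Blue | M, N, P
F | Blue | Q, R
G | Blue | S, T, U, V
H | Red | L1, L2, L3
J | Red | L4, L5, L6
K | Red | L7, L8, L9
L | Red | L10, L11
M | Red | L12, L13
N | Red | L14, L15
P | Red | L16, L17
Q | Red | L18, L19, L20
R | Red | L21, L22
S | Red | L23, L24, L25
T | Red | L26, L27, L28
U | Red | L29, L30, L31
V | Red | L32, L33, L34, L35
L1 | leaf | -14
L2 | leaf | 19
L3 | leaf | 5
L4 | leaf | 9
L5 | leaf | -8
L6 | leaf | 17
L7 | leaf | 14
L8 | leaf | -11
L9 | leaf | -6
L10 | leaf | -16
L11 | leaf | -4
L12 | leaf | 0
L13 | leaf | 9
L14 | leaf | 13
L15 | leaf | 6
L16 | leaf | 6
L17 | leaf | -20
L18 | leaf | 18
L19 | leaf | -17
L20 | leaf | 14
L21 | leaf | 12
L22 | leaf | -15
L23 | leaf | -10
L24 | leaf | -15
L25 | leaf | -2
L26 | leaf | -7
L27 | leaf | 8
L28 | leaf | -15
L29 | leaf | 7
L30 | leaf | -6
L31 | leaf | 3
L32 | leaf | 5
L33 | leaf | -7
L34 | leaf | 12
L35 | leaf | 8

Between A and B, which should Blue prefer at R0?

B

H (Red): max(-14, 19, 5) = 19
J (Red): max(9, -8, 17) = 17
C (Blue): min(19, 17) = 17
K (Red): max(14, -11, -6) = 14
L (Red): max(-16, -4) = -4
D (Blue): min(14, -4) = -4
A (Red): max(17, -4) = 17
M (Red): max(0, 9) = 9
N (Red): max(13, 6) = 13
P (Red): max(6, -20) = 6
E (Blue): min(9, 13, 6) = 6
Q (Red): max(18, -17, 14) = 18
R (Red): max(12, -15) = 12
F (Blue): min(18, 12) = 12
S (Red): max(-10, -15, -2) = -2
T (Red): max(-7, 8, -15) = 8
U (Red): max(7, -6, 3) = 7
V (Red): max(5, -7, 12, 8) = 12
G (Blue): min(-2, 8, 7, 12) = -2
B (Red): max(6, 12, -2) = 12
Blue prefers the lower value; A=17, B=12. B is better since 12 < 17.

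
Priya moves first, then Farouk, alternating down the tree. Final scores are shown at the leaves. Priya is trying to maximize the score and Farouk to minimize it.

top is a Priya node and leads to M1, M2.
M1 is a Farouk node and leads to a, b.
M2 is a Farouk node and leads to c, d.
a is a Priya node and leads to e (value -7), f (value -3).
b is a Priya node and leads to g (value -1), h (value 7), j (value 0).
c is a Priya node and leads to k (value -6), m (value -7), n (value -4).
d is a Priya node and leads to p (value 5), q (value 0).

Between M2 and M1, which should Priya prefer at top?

M1

c (Priya): max(-6, -7, -4) = -4
d (Priya): max(5, 0) = 5
M2 (Farouk): min(-4, 5) = -4
a (Priya): max(-7, -3) = -3
b (Priya): max(-1, 7, 0) = 7
M1 (Farouk): min(-3, 7) = -3
Priya prefers the higher value; M2=-4, M1=-3. M1 is better since -3 > -4.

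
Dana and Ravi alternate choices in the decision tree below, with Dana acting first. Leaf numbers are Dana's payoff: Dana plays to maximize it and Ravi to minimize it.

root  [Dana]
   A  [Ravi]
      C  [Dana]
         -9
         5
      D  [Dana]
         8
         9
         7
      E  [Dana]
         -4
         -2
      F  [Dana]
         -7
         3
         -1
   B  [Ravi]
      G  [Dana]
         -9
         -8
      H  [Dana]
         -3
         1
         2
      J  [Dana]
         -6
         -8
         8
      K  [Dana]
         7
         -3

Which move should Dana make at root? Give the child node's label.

A

C (Dana): max(-9, 5) = 5
D (Dana): max(8, 9, 7) = 9
E (Dana): max(-4, -2) = -2
F (Dana): max(-7, 3, -1) = 3
A (Ravi): min(5, 9, -2, 3) = -2
G (Dana): max(-9, -8) = -8
H (Dana): max(-3, 1, 2) = 2
J (Dana): max(-6, -8, 8) = 8
K (Dana): max(7, -3) = 7
B (Ravi): min(-8, 2, 8, 7) = -8
root (Dana): max(-2, -8) = -2
Dana at root wants the highest of {A=-2, B=-8}, so chooses A.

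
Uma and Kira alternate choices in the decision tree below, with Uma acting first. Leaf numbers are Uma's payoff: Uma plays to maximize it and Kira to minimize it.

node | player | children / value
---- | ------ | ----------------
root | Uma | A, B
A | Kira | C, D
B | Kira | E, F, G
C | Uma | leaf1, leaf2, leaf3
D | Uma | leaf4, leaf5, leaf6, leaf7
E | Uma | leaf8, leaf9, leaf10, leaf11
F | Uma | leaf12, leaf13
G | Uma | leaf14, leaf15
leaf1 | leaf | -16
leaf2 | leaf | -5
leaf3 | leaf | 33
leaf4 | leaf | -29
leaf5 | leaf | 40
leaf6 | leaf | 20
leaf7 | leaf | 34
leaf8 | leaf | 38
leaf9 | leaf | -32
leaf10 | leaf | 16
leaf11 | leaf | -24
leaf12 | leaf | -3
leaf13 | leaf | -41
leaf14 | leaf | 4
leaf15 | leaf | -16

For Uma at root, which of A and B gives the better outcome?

C (Uma): max(-16, -5, 33) = 33
D (Uma): max(-29, 40, 20, 34) = 40
A (Kira): min(33, 40) = 33
E (Uma): max(38, -32, 16, -24) = 38
F (Uma): max(-3, -41) = -3
G (Uma): max(4, -16) = 4
B (Kira): min(38, -3, 4) = -3
Uma prefers the higher value; A=33, B=-3. A is better since 33 > -3.

A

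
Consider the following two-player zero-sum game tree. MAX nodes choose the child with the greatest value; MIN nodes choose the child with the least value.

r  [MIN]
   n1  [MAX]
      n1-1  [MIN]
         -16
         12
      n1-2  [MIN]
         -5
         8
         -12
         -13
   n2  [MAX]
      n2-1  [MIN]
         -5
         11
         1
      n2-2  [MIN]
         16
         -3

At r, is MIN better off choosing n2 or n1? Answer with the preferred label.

n2-1 (MIN): min(-5, 11, 1) = -5
n2-2 (MIN): min(16, -3) = -3
n2 (MAX): max(-5, -3) = -3
n1-1 (MIN): min(-16, 12) = -16
n1-2 (MIN): min(-5, 8, -12, -13) = -13
n1 (MAX): max(-16, -13) = -13
MIN prefers the lower value; n2=-3, n1=-13. n1 is better since -13 < -3.

n1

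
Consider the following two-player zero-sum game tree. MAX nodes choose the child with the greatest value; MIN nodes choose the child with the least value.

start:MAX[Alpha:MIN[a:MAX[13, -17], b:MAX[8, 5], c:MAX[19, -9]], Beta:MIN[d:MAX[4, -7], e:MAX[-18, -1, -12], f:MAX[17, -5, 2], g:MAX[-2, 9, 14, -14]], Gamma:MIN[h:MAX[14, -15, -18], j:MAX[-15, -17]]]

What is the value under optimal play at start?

8

a (MAX): max(13, -17) = 13
b (MAX): max(8, 5) = 8
c (MAX): max(19, -9) = 19
Alpha (MIN): min(13, 8, 19) = 8
d (MAX): max(4, -7) = 4
e (MAX): max(-18, -1, -12) = -1
f (MAX): max(17, -5, 2) = 17
g (MAX): max(-2, 9, 14, -14) = 14
Beta (MIN): min(4, -1, 17, 14) = -1
h (MAX): max(14, -15, -18) = 14
j (MAX): max(-15, -17) = -15
Gamma (MIN): min(14, -15) = -15
start (MAX): max(8, -1, -15) = 8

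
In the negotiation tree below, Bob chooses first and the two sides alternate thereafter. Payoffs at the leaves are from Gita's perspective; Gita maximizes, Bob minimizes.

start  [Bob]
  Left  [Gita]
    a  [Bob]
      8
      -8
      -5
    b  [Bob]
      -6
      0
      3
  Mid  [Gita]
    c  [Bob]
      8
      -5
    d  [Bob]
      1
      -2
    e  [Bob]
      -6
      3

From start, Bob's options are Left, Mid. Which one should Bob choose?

a (Bob): min(8, -8, -5) = -8
b (Bob): min(-6, 0, 3) = -6
Left (Gita): max(-8, -6) = -6
c (Bob): min(8, -5) = -5
d (Bob): min(1, -2) = -2
e (Bob): min(-6, 3) = -6
Mid (Gita): max(-5, -2, -6) = -2
start (Bob): min(-6, -2) = -6
Bob at start wants the lowest of {Left=-6, Mid=-2}, so chooses Left.

Left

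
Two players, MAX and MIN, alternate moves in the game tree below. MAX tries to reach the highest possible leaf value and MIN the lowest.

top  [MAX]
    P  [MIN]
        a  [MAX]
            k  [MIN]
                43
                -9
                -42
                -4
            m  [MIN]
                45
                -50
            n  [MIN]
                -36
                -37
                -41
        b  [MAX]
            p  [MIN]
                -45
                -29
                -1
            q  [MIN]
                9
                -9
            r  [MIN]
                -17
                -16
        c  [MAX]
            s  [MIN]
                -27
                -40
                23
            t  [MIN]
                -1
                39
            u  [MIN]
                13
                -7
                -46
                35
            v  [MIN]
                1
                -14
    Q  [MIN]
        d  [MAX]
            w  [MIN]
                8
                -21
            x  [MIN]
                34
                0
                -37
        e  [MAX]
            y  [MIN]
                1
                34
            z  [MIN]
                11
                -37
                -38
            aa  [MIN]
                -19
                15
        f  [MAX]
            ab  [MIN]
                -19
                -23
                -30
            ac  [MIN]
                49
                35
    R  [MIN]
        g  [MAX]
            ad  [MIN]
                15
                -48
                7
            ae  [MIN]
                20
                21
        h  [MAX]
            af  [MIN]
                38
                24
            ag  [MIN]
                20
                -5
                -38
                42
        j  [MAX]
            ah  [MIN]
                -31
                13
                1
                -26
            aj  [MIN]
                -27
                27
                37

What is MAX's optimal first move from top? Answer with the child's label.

Q

k (MIN): min(43, -9, -42, -4) = -42
m (MIN): min(45, -50) = -50
n (MIN): min(-36, -37, -41) = -41
a (MAX): max(-42, -50, -41) = -41
p (MIN): min(-45, -29, -1) = -45
q (MIN): min(9, -9) = -9
r (MIN): min(-17, -16) = -17
b (MAX): max(-45, -9, -17) = -9
s (MIN): min(-27, -40, 23) = -40
t (MIN): min(-1, 39) = -1
u (MIN): min(13, -7, -46, 35) = -46
v (MIN): min(1, -14) = -14
c (MAX): max(-40, -1, -46, -14) = -1
P (MIN): min(-41, -9, -1) = -41
w (MIN): min(8, -21) = -21
x (MIN): min(34, 0, -37) = -37
d (MAX): max(-21, -37) = -21
y (MIN): min(1, 34) = 1
z (MIN): min(11, -37, -38) = -38
aa (MIN): min(-19, 15) = -19
e (MAX): max(1, -38, -19) = 1
ab (MIN): min(-19, -23, -30) = -30
ac (MIN): min(49, 35) = 35
f (MAX): max(-30, 35) = 35
Q (MIN): min(-21, 1, 35) = -21
ad (MIN): min(15, -48, 7) = -48
ae (MIN): min(20, 21) = 20
g (MAX): max(-48, 20) = 20
af (MIN): min(38, 24) = 24
ag (MIN): min(20, -5, -38, 42) = -38
h (MAX): max(24, -38) = 24
ah (MIN): min(-31, 13, 1, -26) = -31
aj (MIN): min(-27, 27, 37) = -27
j (MAX): max(-31, -27) = -27
R (MIN): min(20, 24, -27) = -27
top (MAX): max(-41, -21, -27) = -21
MAX at top wants the highest of {P=-41, Q=-21, R=-27}, so chooses Q.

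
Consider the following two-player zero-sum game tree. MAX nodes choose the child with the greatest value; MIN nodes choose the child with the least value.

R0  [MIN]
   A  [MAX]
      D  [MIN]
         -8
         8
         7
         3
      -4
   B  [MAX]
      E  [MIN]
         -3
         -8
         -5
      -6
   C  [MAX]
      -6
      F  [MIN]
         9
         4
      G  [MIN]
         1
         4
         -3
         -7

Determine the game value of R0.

D (MIN): min(-8, 8, 7, 3) = -8
A (MAX): max(-8, -4) = -4
E (MIN): min(-3, -8, -5) = -8
B (MAX): max(-8, -6) = -6
F (MIN): min(9, 4) = 4
G (MIN): min(1, 4, -3, -7) = -7
C (MAX): max(-6, 4, -7) = 4
R0 (MIN): min(-4, -6, 4) = -6

-6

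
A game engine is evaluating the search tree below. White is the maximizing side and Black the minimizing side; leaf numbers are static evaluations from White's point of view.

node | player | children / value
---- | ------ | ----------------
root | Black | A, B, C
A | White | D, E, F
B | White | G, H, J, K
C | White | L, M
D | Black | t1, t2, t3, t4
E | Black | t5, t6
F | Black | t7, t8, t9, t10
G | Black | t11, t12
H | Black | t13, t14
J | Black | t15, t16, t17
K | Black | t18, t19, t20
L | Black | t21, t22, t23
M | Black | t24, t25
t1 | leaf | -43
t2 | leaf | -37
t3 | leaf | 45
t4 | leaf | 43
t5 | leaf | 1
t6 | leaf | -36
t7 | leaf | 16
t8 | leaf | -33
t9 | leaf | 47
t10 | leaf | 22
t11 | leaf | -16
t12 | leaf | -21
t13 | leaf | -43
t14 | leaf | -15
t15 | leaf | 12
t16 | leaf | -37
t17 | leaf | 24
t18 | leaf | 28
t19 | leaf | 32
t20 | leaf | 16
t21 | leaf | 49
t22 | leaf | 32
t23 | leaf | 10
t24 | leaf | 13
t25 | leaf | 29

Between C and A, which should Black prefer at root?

A

L (Black): min(49, 32, 10) = 10
M (Black): min(13, 29) = 13
C (White): max(10, 13) = 13
D (Black): min(-43, -37, 45, 43) = -43
E (Black): min(1, -36) = -36
F (Black): min(16, -33, 47, 22) = -33
A (White): max(-43, -36, -33) = -33
Black prefers the lower value; C=13, A=-33. A is better since -33 < 13.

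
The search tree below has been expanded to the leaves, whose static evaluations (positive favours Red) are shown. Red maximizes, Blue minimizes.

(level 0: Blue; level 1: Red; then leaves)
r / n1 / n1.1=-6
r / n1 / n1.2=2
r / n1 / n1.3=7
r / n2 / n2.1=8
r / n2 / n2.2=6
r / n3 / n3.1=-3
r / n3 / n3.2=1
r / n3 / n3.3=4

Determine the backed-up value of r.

n1 (Red): max(-6, 2, 7) = 7
n2 (Red): max(8, 6) = 8
n3 (Red): max(-3, 1, 4) = 4
r (Blue): min(7, 8, 4) = 4

4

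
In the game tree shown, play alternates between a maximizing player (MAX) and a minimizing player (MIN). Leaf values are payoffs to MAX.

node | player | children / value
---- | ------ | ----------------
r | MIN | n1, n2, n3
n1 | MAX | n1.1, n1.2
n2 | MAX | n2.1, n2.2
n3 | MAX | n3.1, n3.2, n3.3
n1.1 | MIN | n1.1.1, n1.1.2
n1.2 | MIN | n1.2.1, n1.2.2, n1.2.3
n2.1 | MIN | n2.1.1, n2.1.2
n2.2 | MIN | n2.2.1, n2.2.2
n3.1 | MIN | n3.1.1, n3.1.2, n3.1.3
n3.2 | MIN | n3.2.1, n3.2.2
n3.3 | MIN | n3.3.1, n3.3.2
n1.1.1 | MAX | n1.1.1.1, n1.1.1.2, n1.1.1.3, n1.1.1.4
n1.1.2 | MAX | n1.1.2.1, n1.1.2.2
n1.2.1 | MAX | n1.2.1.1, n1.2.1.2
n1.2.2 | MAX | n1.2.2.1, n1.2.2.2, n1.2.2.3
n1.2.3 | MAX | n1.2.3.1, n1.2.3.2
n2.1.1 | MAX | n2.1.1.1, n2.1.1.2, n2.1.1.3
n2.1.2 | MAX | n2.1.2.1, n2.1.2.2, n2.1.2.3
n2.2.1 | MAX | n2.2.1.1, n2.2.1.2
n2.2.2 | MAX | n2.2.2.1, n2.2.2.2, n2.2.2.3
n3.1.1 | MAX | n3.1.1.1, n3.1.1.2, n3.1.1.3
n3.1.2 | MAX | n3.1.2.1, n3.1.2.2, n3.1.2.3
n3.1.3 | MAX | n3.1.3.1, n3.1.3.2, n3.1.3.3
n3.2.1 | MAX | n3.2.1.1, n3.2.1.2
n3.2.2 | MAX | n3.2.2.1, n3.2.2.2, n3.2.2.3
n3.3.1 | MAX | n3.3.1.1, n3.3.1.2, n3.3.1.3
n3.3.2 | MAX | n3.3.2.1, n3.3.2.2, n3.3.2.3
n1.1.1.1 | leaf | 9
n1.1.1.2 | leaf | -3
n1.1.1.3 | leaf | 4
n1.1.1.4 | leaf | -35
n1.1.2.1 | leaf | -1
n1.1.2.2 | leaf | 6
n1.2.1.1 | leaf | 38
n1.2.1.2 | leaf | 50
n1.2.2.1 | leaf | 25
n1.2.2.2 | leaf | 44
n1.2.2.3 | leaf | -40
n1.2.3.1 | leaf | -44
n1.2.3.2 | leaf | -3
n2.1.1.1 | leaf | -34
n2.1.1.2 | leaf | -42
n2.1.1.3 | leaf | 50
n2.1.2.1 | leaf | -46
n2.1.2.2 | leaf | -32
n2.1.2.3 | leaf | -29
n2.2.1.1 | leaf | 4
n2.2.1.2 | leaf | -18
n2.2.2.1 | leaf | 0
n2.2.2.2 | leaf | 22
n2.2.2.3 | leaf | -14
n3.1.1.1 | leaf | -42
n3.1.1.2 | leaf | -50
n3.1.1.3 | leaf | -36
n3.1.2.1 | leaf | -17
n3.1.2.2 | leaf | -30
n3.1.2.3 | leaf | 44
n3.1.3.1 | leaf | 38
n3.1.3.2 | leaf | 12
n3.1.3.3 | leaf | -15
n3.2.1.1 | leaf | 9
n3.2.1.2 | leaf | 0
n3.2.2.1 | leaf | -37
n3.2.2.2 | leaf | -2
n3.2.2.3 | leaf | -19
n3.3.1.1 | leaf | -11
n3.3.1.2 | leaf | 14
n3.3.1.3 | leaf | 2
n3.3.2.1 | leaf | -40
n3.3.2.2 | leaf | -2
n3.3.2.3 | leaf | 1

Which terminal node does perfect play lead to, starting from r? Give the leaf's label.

n1.1.1 (MAX): max(9, -3, 4, -35) = 9
n1.1.2 (MAX): max(-1, 6) = 6
n1.1 (MIN): min(9, 6) = 6
n1.2.1 (MAX): max(38, 50) = 50
n1.2.2 (MAX): max(25, 44, -40) = 44
n1.2.3 (MAX): max(-44, -3) = -3
n1.2 (MIN): min(50, 44, -3) = -3
n1 (MAX): max(6, -3) = 6
n2.1.1 (MAX): max(-34, -42, 50) = 50
n2.1.2 (MAX): max(-46, -32, -29) = -29
n2.1 (MIN): min(50, -29) = -29
n2.2.1 (MAX): max(4, -18) = 4
n2.2.2 (MAX): max(0, 22, -14) = 22
n2.2 (MIN): min(4, 22) = 4
n2 (MAX): max(-29, 4) = 4
n3.1.1 (MAX): max(-42, -50, -36) = -36
n3.1.2 (MAX): max(-17, -30, 44) = 44
n3.1.3 (MAX): max(38, 12, -15) = 38
n3.1 (MIN): min(-36, 44, 38) = -36
n3.2.1 (MAX): max(9, 0) = 9
n3.2.2 (MAX): max(-37, -2, -19) = -2
n3.2 (MIN): min(9, -2) = -2
n3.3.1 (MAX): max(-11, 14, 2) = 14
n3.3.2 (MAX): max(-40, -2, 1) = 1
n3.3 (MIN): min(14, 1) = 1
n3 (MAX): max(-36, -2, 1) = 1
r (MIN): min(6, 4, 1) = 1
At r, MIN picks n3 (lowest: 1).
At n3, MAX picks n3.3 (highest: 1).
At n3.3, MIN picks n3.3.2 (lowest: 1).
At n3.3.2, MAX picks n3.3.2.3 (highest: 1).
Terminal value 1.

n3.3.2.3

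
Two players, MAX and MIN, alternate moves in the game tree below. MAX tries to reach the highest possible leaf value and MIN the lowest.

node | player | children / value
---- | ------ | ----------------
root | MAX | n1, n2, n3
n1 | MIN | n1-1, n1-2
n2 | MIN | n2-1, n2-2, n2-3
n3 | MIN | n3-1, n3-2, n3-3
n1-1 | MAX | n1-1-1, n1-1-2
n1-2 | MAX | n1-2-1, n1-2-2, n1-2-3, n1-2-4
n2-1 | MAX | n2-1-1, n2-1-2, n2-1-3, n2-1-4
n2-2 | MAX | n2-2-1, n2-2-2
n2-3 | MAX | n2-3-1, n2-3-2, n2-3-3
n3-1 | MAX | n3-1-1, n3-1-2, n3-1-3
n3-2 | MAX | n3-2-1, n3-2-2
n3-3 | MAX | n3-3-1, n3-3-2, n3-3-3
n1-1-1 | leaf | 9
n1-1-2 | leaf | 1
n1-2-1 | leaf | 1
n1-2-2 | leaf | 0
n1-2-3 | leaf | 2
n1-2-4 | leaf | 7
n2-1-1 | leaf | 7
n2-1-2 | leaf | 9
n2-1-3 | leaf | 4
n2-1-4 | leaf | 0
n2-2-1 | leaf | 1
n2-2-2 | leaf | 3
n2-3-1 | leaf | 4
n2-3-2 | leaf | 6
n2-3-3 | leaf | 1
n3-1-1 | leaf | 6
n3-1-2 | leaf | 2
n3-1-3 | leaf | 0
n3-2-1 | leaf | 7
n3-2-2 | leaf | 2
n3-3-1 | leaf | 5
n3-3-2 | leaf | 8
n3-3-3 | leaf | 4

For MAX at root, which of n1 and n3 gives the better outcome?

n1-1 (MAX): max(9, 1) = 9
n1-2 (MAX): max(1, 0, 2, 7) = 7
n1 (MIN): min(9, 7) = 7
n3-1 (MAX): max(6, 2, 0) = 6
n3-2 (MAX): max(7, 2) = 7
n3-3 (MAX): max(5, 8, 4) = 8
n3 (MIN): min(6, 7, 8) = 6
MAX prefers the higher value; n1=7, n3=6. n1 is better since 7 > 6.

n1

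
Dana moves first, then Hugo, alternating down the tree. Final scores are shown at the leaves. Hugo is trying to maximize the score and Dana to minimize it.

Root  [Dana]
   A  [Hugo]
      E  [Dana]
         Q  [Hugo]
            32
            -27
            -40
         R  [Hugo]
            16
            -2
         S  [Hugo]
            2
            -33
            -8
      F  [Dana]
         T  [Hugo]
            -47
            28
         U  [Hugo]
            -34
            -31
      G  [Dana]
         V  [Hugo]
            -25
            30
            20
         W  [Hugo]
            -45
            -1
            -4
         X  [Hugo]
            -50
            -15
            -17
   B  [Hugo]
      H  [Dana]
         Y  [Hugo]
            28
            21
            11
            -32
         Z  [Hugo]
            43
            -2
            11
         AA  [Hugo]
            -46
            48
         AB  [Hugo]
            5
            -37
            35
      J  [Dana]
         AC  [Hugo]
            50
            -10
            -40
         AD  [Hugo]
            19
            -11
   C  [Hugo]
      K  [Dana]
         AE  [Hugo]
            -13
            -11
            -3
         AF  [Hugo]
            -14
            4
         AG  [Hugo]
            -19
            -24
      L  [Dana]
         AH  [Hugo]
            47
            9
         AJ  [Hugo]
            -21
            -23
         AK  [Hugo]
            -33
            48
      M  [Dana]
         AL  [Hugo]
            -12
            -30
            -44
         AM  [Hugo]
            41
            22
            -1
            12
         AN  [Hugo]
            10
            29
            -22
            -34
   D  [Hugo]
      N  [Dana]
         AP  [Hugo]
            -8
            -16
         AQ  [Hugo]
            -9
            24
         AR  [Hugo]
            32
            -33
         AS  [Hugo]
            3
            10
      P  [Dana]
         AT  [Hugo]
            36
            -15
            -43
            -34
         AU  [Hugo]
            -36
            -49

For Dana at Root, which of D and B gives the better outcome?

D

AP (Hugo): max(-8, -16) = -8
AQ (Hugo): max(-9, 24) = 24
AR (Hugo): max(32, -33) = 32
AS (Hugo): max(3, 10) = 10
N (Dana): min(-8, 24, 32, 10) = -8
AT (Hugo): max(36, -15, -43, -34) = 36
AU (Hugo): max(-36, -49) = -36
P (Dana): min(36, -36) = -36
D (Hugo): max(-8, -36) = -8
Y (Hugo): max(28, 21, 11, -32) = 28
Z (Hugo): max(43, -2, 11) = 43
AA (Hugo): max(-46, 48) = 48
AB (Hugo): max(5, -37, 35) = 35
H (Dana): min(28, 43, 48, 35) = 28
AC (Hugo): max(50, -10, -40) = 50
AD (Hugo): max(19, -11) = 19
J (Dana): min(50, 19) = 19
B (Hugo): max(28, 19) = 28
Dana prefers the lower value; D=-8, B=28. D is better since -8 < 28.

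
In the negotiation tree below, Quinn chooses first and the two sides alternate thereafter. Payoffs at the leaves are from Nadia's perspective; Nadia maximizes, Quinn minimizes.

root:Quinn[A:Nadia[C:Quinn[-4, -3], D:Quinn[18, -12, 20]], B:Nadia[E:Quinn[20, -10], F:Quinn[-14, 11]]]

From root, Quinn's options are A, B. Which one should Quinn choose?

C (Quinn): min(-4, -3) = -4
D (Quinn): min(18, -12, 20) = -12
A (Nadia): max(-4, -12) = -4
E (Quinn): min(20, -10) = -10
F (Quinn): min(-14, 11) = -14
B (Nadia): max(-10, -14) = -10
root (Quinn): min(-4, -10) = -10
Quinn at root wants the lowest of {A=-4, B=-10}, so chooses B.

B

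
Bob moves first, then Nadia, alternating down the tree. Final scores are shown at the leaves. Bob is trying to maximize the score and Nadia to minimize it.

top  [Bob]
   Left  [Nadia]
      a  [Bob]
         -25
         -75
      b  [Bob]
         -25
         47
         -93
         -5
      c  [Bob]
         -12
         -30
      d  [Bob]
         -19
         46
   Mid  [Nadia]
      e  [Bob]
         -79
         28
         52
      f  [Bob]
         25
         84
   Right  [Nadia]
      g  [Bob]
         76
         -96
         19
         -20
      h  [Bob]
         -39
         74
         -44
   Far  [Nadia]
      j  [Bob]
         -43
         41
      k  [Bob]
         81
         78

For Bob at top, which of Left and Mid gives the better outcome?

a (Bob): max(-25, -75) = -25
b (Bob): max(-25, 47, -93, -5) = 47
c (Bob): max(-12, -30) = -12
d (Bob): max(-19, 46) = 46
Left (Nadia): min(-25, 47, -12, 46) = -25
e (Bob): max(-79, 28, 52) = 52
f (Bob): max(25, 84) = 84
Mid (Nadia): min(52, 84) = 52
Bob prefers the higher value; Left=-25, Mid=52. Mid is better since 52 > -25.

Mid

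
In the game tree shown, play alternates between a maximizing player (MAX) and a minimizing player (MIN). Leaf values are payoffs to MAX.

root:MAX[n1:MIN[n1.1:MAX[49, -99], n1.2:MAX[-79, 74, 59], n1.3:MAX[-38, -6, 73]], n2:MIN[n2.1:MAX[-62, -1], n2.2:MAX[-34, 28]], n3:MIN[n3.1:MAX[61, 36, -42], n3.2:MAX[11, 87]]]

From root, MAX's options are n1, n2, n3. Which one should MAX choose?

n1.1 (MAX): max(49, -99) = 49
n1.2 (MAX): max(-79, 74, 59) = 74
n1.3 (MAX): max(-38, -6, 73) = 73
n1 (MIN): min(49, 74, 73) = 49
n2.1 (MAX): max(-62, -1) = -1
n2.2 (MAX): max(-34, 28) = 28
n2 (MIN): min(-1, 28) = -1
n3.1 (MAX): max(61, 36, -42) = 61
n3.2 (MAX): max(11, 87) = 87
n3 (MIN): min(61, 87) = 61
root (MAX): max(49, -1, 61) = 61
MAX at root wants the highest of {n1=49, n2=-1, n3=61}, so chooses n3.

n3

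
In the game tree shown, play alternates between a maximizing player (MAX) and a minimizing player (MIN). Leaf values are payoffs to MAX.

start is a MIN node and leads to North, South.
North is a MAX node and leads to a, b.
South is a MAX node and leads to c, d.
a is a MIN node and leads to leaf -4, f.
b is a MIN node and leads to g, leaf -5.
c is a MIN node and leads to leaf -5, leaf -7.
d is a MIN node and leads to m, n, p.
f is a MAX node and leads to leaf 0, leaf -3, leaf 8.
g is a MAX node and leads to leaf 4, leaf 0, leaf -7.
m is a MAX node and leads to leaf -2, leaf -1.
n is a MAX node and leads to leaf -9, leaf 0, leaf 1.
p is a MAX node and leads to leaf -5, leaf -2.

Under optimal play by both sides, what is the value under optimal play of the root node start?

-4

f (MAX): max(0, -3, 8) = 8
a (MIN): min(-4, 8) = -4
g (MAX): max(4, 0, -7) = 4
b (MIN): min(4, -5) = -5
North (MAX): max(-4, -5) = -4
c (MIN): min(-5, -7) = -7
m (MAX): max(-2, -1) = -1
n (MAX): max(-9, 0, 1) = 1
p (MAX): max(-5, -2) = -2
d (MIN): min(-1, 1, -2) = -2
South (MAX): max(-7, -2) = -2
start (MIN): min(-4, -2) = -4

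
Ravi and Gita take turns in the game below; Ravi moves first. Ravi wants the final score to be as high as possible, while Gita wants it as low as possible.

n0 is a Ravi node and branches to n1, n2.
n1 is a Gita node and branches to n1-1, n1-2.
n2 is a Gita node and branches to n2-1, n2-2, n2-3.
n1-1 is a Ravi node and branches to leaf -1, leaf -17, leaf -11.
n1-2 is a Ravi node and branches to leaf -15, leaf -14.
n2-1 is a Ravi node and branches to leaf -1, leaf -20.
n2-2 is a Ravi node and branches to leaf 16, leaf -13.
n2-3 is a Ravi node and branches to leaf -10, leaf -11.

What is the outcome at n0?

n1-1 (Ravi): max(-1, -17, -11) = -1
n1-2 (Ravi): max(-15, -14) = -14
n1 (Gita): min(-1, -14) = -14
n2-1 (Ravi): max(-1, -20) = -1
n2-2 (Ravi): max(16, -13) = 16
n2-3 (Ravi): max(-10, -11) = -10
n2 (Gita): min(-1, 16, -10) = -10
n0 (Ravi): max(-14, -10) = -10

-10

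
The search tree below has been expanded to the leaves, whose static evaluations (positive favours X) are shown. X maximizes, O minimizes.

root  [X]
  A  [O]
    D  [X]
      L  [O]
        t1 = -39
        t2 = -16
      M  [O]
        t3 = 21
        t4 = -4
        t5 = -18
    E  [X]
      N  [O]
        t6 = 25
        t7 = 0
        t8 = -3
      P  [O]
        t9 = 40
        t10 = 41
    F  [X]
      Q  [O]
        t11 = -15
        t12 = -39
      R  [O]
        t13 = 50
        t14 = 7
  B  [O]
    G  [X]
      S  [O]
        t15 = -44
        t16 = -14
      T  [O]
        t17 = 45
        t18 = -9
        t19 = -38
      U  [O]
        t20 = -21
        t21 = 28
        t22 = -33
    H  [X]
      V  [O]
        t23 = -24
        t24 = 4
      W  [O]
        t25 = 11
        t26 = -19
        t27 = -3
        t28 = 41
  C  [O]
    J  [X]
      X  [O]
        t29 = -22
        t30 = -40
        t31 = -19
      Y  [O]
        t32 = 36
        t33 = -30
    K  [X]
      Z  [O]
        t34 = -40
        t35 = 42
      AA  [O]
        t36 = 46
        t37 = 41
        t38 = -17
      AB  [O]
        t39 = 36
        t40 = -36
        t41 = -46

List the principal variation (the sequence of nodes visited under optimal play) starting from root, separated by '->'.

root -> A -> D -> M -> t5

L (O): min(-39, -16) = -39
M (O): min(21, -4, -18) = -18
D (X): max(-39, -18) = -18
N (O): min(25, 0, -3) = -3
P (O): min(40, 41) = 40
E (X): max(-3, 40) = 40
Q (O): min(-15, -39) = -39
R (O): min(50, 7) = 7
F (X): max(-39, 7) = 7
A (O): min(-18, 40, 7) = -18
S (O): min(-44, -14) = -44
T (O): min(45, -9, -38) = -38
U (O): min(-21, 28, -33) = -33
G (X): max(-44, -38, -33) = -33
V (O): min(-24, 4) = -24
W (O): min(11, -19, -3, 41) = -19
H (X): max(-24, -19) = -19
B (O): min(-33, -19) = -33
X (O): min(-22, -40, -19) = -40
Y (O): min(36, -30) = -30
J (X): max(-40, -30) = -30
Z (O): min(-40, 42) = -40
AA (O): min(46, 41, -17) = -17
AB (O): min(36, -36, -46) = -46
K (X): max(-40, -17, -46) = -17
C (O): min(-30, -17) = -30
root (X): max(-18, -33, -30) = -18
At root, X picks A (highest: -18).
At A, O picks D (lowest: -18).
At D, X picks M (highest: -18).
At M, O picks t5 (lowest: -18).
Terminal value -18.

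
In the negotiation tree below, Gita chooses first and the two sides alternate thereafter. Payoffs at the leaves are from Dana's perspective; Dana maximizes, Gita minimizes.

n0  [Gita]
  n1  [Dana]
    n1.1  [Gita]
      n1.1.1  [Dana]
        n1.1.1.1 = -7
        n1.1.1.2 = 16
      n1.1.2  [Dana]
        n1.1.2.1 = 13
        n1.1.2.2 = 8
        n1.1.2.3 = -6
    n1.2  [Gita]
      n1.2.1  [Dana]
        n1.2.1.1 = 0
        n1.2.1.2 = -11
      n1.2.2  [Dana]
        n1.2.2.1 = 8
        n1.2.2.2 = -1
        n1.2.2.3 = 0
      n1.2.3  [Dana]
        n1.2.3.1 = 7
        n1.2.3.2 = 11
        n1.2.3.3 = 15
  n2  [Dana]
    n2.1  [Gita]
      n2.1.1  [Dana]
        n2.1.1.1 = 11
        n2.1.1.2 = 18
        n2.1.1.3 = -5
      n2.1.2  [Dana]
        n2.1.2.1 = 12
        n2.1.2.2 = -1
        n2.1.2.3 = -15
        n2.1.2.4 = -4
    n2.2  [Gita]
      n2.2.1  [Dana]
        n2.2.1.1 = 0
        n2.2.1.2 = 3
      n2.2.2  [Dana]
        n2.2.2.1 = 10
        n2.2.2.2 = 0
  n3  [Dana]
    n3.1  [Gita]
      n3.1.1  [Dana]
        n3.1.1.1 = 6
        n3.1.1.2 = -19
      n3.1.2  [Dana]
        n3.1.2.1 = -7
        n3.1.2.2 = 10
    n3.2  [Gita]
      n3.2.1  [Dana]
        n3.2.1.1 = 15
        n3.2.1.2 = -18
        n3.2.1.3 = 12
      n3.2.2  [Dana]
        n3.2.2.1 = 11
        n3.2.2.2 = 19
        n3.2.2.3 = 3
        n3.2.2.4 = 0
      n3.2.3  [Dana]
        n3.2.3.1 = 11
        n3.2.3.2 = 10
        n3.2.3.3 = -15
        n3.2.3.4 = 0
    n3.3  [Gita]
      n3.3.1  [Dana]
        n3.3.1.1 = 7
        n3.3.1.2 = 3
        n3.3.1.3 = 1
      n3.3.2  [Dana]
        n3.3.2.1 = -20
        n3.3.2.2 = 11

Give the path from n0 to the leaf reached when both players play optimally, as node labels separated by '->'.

n0 -> n3 -> n3.2 -> n3.2.3 -> n3.2.3.1

n1.1.1 (Dana): max(-7, 16) = 16
n1.1.2 (Dana): max(13, 8, -6) = 13
n1.1 (Gita): min(16, 13) = 13
n1.2.1 (Dana): max(0, -11) = 0
n1.2.2 (Dana): max(8, -1, 0) = 8
n1.2.3 (Dana): max(7, 11, 15) = 15
n1.2 (Gita): min(0, 8, 15) = 0
n1 (Dana): max(13, 0) = 13
n2.1.1 (Dana): max(11, 18, -5) = 18
n2.1.2 (Dana): max(12, -1, -15, -4) = 12
n2.1 (Gita): min(18, 12) = 12
n2.2.1 (Dana): max(0, 3) = 3
n2.2.2 (Dana): max(10, 0) = 10
n2.2 (Gita): min(3, 10) = 3
n2 (Dana): max(12, 3) = 12
n3.1.1 (Dana): max(6, -19) = 6
n3.1.2 (Dana): max(-7, 10) = 10
n3.1 (Gita): min(6, 10) = 6
n3.2.1 (Dana): max(15, -18, 12) = 15
n3.2.2 (Dana): max(11, 19, 3, 0) = 19
n3.2.3 (Dana): max(11, 10, -15, 0) = 11
n3.2 (Gita): min(15, 19, 11) = 11
n3.3.1 (Dana): max(7, 3, 1) = 7
n3.3.2 (Dana): max(-20, 11) = 11
n3.3 (Gita): min(7, 11) = 7
n3 (Dana): max(6, 11, 7) = 11
n0 (Gita): min(13, 12, 11) = 11
At n0, Gita picks n3 (lowest: 11).
At n3, Dana picks n3.2 (highest: 11).
At n3.2, Gita picks n3.2.3 (lowest: 11).
At n3.2.3, Dana picks n3.2.3.1 (highest: 11).
Terminal value 11.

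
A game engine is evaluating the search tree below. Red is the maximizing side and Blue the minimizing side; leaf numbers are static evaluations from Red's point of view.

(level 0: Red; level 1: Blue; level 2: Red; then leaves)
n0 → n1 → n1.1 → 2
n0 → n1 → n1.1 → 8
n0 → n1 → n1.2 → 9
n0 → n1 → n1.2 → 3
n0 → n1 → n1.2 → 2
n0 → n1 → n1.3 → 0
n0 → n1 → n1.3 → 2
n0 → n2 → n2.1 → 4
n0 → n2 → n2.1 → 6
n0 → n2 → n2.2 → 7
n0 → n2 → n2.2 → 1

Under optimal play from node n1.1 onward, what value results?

n1.1 (Red): max(2, 8) = 8

8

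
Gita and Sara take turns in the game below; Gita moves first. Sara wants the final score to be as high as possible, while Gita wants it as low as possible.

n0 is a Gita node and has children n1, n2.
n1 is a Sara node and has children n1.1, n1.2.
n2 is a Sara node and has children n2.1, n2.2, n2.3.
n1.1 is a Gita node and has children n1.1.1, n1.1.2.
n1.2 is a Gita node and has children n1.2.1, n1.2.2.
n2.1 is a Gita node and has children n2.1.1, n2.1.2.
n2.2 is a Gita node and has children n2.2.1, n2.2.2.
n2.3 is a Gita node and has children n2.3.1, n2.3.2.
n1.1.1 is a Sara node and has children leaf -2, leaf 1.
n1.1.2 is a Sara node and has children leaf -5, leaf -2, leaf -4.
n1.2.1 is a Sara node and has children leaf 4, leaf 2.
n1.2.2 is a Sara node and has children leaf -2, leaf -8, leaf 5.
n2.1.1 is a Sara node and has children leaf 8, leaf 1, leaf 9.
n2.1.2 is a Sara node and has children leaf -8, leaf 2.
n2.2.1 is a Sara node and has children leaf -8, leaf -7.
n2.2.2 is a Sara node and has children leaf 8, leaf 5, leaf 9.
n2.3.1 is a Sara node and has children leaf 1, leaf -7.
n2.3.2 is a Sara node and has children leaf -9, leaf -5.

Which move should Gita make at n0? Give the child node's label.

n1.1.1 (Sara): max(-2, 1) = 1
n1.1.2 (Sara): max(-5, -2, -4) = -2
n1.1 (Gita): min(1, -2) = -2
n1.2.1 (Sara): max(4, 2) = 4
n1.2.2 (Sara): max(-2, -8, 5) = 5
n1.2 (Gita): min(4, 5) = 4
n1 (Sara): max(-2, 4) = 4
n2.1.1 (Sara): max(8, 1, 9) = 9
n2.1.2 (Sara): max(-8, 2) = 2
n2.1 (Gita): min(9, 2) = 2
n2.2.1 (Sara): max(-8, -7) = -7
n2.2.2 (Sara): max(8, 5, 9) = 9
n2.2 (Gita): min(-7, 9) = -7
n2.3.1 (Sara): max(1, -7) = 1
n2.3.2 (Sara): max(-9, -5) = -5
n2.3 (Gita): min(1, -5) = -5
n2 (Sara): max(2, -7, -5) = 2
n0 (Gita): min(4, 2) = 2
Gita at n0 wants the lowest of {n1=4, n2=2}, so chooses n2.

n2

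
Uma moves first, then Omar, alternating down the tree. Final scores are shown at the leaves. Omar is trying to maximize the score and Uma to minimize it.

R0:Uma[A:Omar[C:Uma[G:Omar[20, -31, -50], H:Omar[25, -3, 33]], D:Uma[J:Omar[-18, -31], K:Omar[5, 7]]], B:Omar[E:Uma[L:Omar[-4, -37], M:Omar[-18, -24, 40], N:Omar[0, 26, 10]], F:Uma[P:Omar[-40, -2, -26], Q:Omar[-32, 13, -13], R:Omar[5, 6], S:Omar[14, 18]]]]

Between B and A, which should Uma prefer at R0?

L (Omar): max(-4, -37) = -4
M (Omar): max(-18, -24, 40) = 40
N (Omar): max(0, 26, 10) = 26
E (Uma): min(-4, 40, 26) = -4
P (Omar): max(-40, -2, -26) = -2
Q (Omar): max(-32, 13, -13) = 13
R (Omar): max(5, 6) = 6
S (Omar): max(14, 18) = 18
F (Uma): min(-2, 13, 6, 18) = -2
B (Omar): max(-4, -2) = -2
G (Omar): max(20, -31, -50) = 20
H (Omar): max(25, -3, 33) = 33
C (Uma): min(20, 33) = 20
J (Omar): max(-18, -31) = -18
K (Omar): max(5, 7) = 7
D (Uma): min(-18, 7) = -18
A (Omar): max(20, -18) = 20
Uma prefers the lower value; B=-2, A=20. B is better since -2 < 20.

B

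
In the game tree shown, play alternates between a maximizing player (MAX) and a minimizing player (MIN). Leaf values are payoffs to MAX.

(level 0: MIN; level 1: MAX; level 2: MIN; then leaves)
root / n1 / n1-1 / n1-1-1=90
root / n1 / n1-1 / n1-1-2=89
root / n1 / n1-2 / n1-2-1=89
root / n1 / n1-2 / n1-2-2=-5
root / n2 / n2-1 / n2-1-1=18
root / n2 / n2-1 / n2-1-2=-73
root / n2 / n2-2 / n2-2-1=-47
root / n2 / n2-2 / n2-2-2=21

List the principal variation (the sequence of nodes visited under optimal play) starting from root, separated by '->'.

n1-1 (MIN): min(90, 89) = 89
n1-2 (MIN): min(89, -5) = -5
n1 (MAX): max(89, -5) = 89
n2-1 (MIN): min(18, -73) = -73
n2-2 (MIN): min(-47, 21) = -47
n2 (MAX): max(-73, -47) = -47
root (MIN): min(89, -47) = -47
At root, MIN picks n2 (lowest: -47).
At n2, MAX picks n2-2 (highest: -47).
At n2-2, MIN picks n2-2-1 (lowest: -47).
Terminal value -47.

root -> n2 -> n2-2 -> n2-2-1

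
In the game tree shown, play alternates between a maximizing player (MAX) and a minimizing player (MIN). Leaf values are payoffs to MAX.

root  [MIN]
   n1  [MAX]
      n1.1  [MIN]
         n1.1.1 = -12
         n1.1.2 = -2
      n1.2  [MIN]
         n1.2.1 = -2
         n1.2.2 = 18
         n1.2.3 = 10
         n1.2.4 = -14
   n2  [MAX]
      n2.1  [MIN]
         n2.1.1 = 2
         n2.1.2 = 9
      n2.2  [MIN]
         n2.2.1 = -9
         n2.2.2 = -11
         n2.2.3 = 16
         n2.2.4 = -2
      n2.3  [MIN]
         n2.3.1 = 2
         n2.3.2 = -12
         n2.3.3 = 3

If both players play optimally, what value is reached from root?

n1.1 (MIN): min(-12, -2) = -12
n1.2 (MIN): min(-2, 18, 10, -14) = -14
n1 (MAX): max(-12, -14) = -12
n2.1 (MIN): min(2, 9) = 2
n2.2 (MIN): min(-9, -11, 16, -2) = -11
n2.3 (MIN): min(2, -12, 3) = -12
n2 (MAX): max(2, -11, -12) = 2
root (MIN): min(-12, 2) = -12

-12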